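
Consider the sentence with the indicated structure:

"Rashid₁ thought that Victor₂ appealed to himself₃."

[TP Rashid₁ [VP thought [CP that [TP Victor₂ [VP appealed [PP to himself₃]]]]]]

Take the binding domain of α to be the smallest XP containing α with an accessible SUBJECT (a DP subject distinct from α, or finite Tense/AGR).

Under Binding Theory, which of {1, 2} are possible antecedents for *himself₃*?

*himself* is an anaphor, so Principle A applies: it must be bound in its binding domain.
Binding domain of *himself₃*: the embedded TP, whose subject is Victor₂.
*Rashid₁* c-commands the anaphor but is outside its binding domain → cannot satisfy Principle A.
*Victor₂* c-commands the anaphor within its binding domain → licit binder.

{2}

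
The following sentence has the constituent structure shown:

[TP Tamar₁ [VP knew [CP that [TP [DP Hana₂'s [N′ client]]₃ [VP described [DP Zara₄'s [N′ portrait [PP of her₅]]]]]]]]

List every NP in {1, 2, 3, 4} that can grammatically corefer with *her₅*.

{1, 2, 3}

*her* is a pronoun, so Principle B applies: it must be free in its binding domain.
Binding domain of *her₅*: the possessed DP, whose subject is Zara₄.
*Tamar₁* c-commands the pronoun but from outside its binding domain, and is not c-commanded by it → coindexation permitted.
*Hana₂* and the pronoun do not c-command one another → neither Principle B nor Principle C is at stake; coindexation permitted.
*[Hana₂'s client]₃* c-commands the pronoun but from outside its binding domain, and is not c-commanded by it → coindexation permitted.
*Zara₄* c-commands the pronoun within its binding domain → coindexation would violate Principle B.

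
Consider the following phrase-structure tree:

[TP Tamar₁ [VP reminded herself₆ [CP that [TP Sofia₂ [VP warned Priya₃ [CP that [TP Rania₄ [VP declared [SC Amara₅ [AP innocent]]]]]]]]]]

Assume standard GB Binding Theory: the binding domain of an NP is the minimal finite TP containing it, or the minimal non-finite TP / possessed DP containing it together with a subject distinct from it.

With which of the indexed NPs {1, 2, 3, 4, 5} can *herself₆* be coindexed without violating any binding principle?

{1}

*herself* is an anaphor, so Principle A applies: it must be bound in its binding domain.
Binding domain of *herself₆*: the matrix TP, whose subject is Tamar₁.
*Tamar₁* c-commands the anaphor within its binding domain → licit binder.
*Sofia₂* does not c-command the anaphor → cannot bind it.
*Priya₃* does not c-command the anaphor → cannot bind it.
*Rania₄* does not c-command the anaphor → cannot bind it.
*Amara₅* does not c-command the anaphor → cannot bind it.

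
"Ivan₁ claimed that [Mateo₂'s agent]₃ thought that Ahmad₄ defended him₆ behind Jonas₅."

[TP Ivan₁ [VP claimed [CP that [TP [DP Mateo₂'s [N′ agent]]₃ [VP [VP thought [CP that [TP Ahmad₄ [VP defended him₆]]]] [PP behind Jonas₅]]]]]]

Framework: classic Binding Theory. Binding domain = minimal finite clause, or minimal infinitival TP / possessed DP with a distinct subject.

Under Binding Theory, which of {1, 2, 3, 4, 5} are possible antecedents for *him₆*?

{1, 2, 3, 5}

*him* is a pronoun, so Principle B applies: it must be free in its binding domain.
Binding domain of *him₆*: the embedded TP, whose subject is Ahmad₄.
*Ivan₁* c-commands the pronoun but from outside its binding domain, and is not c-commanded by it → coindexation permitted.
*Mateo₂* and the pronoun do not c-command one another → neither Principle B nor Principle C is at stake; coindexation permitted.
*[Mateo₂'s agent]₃* c-commands the pronoun but from outside its binding domain, and is not c-commanded by it → coindexation permitted.
*Ahmad₄* c-commands the pronoun within its binding domain → coindexation would violate Principle B.
*Jonas₅* and the pronoun do not c-command one another → neither Principle B nor Principle C is at stake; coindexation permitted.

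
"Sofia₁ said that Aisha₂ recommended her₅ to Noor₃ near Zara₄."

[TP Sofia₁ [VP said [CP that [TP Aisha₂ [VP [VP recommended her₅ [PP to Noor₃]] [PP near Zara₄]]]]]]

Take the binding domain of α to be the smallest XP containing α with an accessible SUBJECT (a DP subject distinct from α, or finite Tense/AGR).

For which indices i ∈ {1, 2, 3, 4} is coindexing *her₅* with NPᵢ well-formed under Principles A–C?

{1, 4}

*her* is a pronoun, so Principle B applies: it must be free in its binding domain.
Binding domain of *her₅*: the embedded TP, whose subject is Aisha₂.
*Sofia₁* c-commands the pronoun but from outside its binding domain, and is not c-commanded by it → coindexation permitted.
*Aisha₂* c-commands the pronoun within its binding domain → coindexation would violate Principle B.
*Noor₃*: the pronoun c-commands this R-expression → coindexation would violate Principle C on *Noor₃*.
*Zara₄* and the pronoun do not c-command one another → neither Principle B nor Principle C is at stake; coindexation permitted.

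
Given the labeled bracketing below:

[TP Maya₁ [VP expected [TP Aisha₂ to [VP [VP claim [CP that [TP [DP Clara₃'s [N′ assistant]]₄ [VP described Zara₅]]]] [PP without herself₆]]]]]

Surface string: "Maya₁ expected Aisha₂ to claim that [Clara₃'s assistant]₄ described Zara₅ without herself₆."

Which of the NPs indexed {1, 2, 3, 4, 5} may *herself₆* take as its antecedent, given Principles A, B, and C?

{2}

*herself* is an anaphor, so Principle A applies: it must be bound in its binding domain.
Binding domain of *herself₆*: the embedded TP, whose subject is Aisha₂.
*Maya₁* c-commands the anaphor but is outside its binding domain → cannot satisfy Principle A.
*Aisha₂* c-commands the anaphor within its binding domain → licit binder.
*Clara₃* does not c-command the anaphor → cannot bind it.
*[Clara₃'s assistant]₄* does not c-command the anaphor → cannot bind it.
*Zara₅* does not c-command the anaphor → cannot bind it.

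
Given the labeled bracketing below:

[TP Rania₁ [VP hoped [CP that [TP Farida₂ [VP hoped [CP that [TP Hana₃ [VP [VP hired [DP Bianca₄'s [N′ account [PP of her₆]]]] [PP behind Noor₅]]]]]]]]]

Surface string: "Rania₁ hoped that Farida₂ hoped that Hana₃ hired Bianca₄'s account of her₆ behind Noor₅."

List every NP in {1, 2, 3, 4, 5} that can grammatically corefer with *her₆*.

*her* is a pronoun, so Principle B applies: it must be free in its binding domain.
Binding domain of *her₆*: the possessed DP, whose subject is Bianca₄.
*Rania₁* c-commands the pronoun but from outside its binding domain, and is not c-commanded by it → coindexation permitted.
*Farida₂* c-commands the pronoun but from outside its binding domain, and is not c-commanded by it → coindexation permitted.
*Hana₃* c-commands the pronoun but from outside its binding domain, and is not c-commanded by it → coindexation permitted.
*Bianca₄* c-commands the pronoun within its binding domain → coindexation would violate Principle B.
*Noor₅* and the pronoun do not c-command one another → neither Principle B nor Principle C is at stake; coindexation permitted.

{1, 2, 3, 5}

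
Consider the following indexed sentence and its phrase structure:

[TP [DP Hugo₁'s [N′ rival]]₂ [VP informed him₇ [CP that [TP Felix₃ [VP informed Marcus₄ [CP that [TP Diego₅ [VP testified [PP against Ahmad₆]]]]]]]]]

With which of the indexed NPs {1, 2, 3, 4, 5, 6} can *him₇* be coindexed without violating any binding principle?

{1}

*him* is a pronoun, so Principle B applies: it must be free in its binding domain.
Binding domain of *him₇*: the matrix TP, whose subject is [Hugo₁'s rival]₂.
*Hugo₁* and the pronoun do not c-command one another → neither Principle B nor Principle C is at stake; coindexation permitted.
*[Hugo₁'s rival]₂* c-commands the pronoun within its binding domain → coindexation would violate Principle B.
*Felix₃*: the pronoun c-commands this R-expression → coindexation would violate Principle C on *Felix₃*.
*Marcus₄*: the pronoun c-commands this R-expression → coindexation would violate Principle C on *Marcus₄*.
*Diego₅*: the pronoun c-commands this R-expression → coindexation would violate Principle C on *Diego₅*.
*Ahmad₆*: the pronoun c-commands this R-expression → coindexation would violate Principle C on *Ahmad₆*.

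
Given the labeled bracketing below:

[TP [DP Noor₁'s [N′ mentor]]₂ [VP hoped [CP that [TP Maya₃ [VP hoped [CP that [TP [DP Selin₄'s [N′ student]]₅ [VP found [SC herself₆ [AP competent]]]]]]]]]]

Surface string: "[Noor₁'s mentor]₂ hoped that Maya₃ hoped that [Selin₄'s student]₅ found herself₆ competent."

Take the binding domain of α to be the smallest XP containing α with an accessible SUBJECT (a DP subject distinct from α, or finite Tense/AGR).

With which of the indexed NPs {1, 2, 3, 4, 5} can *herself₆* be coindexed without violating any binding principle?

{5}

*herself* is an anaphor, so Principle A applies: it must be bound in its binding domain.
Binding domain of *herself₆*: the embedded TP, whose subject is [Selin₄'s student]₅.
*Noor₁* does not c-command the anaphor → cannot bind it.
*[Noor₁'s mentor]₂* c-commands the anaphor but is outside its binding domain → cannot satisfy Principle A.
*Maya₃* c-commands the anaphor but is outside its binding domain → cannot satisfy Principle A.
*Selin₄* does not c-command the anaphor → cannot bind it.
*[Selin₄'s student]₅* c-commands the anaphor within its binding domain → licit binder.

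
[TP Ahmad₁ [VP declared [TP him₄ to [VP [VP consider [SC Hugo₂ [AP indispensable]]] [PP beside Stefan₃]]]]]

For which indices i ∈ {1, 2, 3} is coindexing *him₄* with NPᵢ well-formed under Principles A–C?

*him* is a pronoun, so Principle B applies: it must be free in its binding domain.
Binding domain of *him₄*: the matrix TP, whose subject is Ahmad₁.
*Ahmad₁* c-commands the pronoun within its binding domain → coindexation would violate Principle B.
*Hugo₂*: the pronoun c-commands this R-expression → coindexation would violate Principle C on *Hugo₂*.
*Stefan₃*: the pronoun c-commands this R-expression → coindexation would violate Principle C on *Stefan₃*.

none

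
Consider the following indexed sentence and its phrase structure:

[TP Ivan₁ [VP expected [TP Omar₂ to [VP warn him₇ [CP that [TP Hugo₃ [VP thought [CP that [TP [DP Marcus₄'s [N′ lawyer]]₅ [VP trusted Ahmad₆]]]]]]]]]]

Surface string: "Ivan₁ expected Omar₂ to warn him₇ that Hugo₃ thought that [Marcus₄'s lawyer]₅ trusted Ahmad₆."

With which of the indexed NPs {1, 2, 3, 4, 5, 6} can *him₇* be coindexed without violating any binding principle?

{1}

*him* is a pronoun, so Principle B applies: it must be free in its binding domain.
Binding domain of *him₇*: the embedded TP, whose subject is Omar₂.
*Ivan₁* c-commands the pronoun but from outside its binding domain, and is not c-commanded by it → coindexation permitted.
*Omar₂* c-commands the pronoun within its binding domain → coindexation would violate Principle B.
*Hugo₃*: the pronoun c-commands this R-expression → coindexation would violate Principle C on *Hugo₃*.
*Marcus₄*: the pronoun c-commands this R-expression → coindexation would violate Principle C on *Marcus₄*.
*[Marcus₄'s lawyer]₅*: the pronoun c-commands this R-expression → coindexation would violate Principle C on *[Marcus₄'s lawyer]₅*.
*Ahmad₆*: the pronoun c-commands this R-expression → coindexation would violate Principle C on *Ahmad₆*.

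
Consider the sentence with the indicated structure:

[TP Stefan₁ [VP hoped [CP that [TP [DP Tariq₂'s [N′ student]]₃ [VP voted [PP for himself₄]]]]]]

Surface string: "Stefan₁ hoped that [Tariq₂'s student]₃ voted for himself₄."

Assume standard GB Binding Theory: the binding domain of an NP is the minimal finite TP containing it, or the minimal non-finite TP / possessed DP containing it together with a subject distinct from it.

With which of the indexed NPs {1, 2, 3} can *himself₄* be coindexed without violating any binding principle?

{3}

*himself* is an anaphor, so Principle A applies: it must be bound in its binding domain.
Binding domain of *himself₄*: the embedded TP, whose subject is [Tariq₂'s student]₃.
*Stefan₁* c-commands the anaphor but is outside its binding domain → cannot satisfy Principle A.
*Tariq₂* does not c-command the anaphor → cannot bind it.
*[Tariq₂'s student]₃* c-commands the anaphor within its binding domain → licit binder.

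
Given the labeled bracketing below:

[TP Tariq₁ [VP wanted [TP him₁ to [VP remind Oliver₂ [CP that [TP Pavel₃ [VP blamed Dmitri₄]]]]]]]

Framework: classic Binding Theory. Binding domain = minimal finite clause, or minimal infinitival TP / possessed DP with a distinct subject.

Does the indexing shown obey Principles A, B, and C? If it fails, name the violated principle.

The two coindexed NPs are *Tariq₁* and *him₁*.
*him₁* is a pronoun. Its binding domain is the matrix TP, whose subject is Tariq₁.
*Tariq₁* c-commands it within that domain and carries the same index.
The pronoun is locally bound → Principle B violation.

Principle B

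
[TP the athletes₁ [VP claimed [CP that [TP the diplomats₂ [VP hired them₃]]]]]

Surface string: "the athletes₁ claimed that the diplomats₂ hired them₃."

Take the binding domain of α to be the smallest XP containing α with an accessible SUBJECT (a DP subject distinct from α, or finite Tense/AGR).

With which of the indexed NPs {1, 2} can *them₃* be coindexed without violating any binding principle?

{1}

*them* is a pronoun, so Principle B applies: it must be free in its binding domain.
Binding domain of *them₃*: the embedded TP, whose subject is the diplomats₂.
*the athletes₁* c-commands the pronoun but from outside its binding domain, and is not c-commanded by it → coindexation permitted.
*the diplomats₂* c-commands the pronoun within its binding domain → coindexation would violate Principle B.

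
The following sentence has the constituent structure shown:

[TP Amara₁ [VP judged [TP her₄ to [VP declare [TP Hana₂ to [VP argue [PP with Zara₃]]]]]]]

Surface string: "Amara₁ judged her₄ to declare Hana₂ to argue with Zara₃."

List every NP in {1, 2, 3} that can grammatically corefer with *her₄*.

*her* is a pronoun, so Principle B applies: it must be free in its binding domain.
Binding domain of *her₄*: the matrix TP, whose subject is Amara₁.
*Amara₁* c-commands the pronoun within its binding domain → coindexation would violate Principle B.
*Hana₂*: the pronoun c-commands this R-expression → coindexation would violate Principle C on *Hana₂*.
*Zara₃*: the pronoun c-commands this R-expression → coindexation would violate Principle C on *Zara₃*.

none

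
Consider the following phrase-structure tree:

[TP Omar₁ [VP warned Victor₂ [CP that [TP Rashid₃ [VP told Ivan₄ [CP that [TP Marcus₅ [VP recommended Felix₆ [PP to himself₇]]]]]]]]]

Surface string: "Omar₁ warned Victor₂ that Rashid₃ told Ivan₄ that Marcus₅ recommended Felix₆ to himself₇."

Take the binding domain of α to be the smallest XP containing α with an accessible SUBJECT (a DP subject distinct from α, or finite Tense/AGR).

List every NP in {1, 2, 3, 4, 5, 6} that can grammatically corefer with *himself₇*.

{5, 6}

*himself* is an anaphor, so Principle A applies: it must be bound in its binding domain.
Binding domain of *himself₇*: the embedded TP, whose subject is Marcus₅.
*Omar₁* c-commands the anaphor but is outside its binding domain → cannot satisfy Principle A.
*Victor₂* c-commands the anaphor but is outside its binding domain → cannot satisfy Principle A.
*Rashid₃* c-commands the anaphor but is outside its binding domain → cannot satisfy Principle A.
*Ivan₄* c-commands the anaphor but is outside its binding domain → cannot satisfy Principle A.
*Marcus₅* c-commands the anaphor within its binding domain → licit binder.
*Felix₆* c-commands the anaphor within its binding domain → licit binder.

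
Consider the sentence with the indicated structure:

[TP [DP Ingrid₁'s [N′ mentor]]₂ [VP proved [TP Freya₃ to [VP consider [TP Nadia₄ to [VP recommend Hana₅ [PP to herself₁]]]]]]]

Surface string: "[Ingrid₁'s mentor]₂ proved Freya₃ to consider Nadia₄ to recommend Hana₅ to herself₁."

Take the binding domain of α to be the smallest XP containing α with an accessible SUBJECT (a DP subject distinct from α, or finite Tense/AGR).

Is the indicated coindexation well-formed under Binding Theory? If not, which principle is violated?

The two coindexed NPs are *Ingrid₁* and *herself₁*.
*herself₁* is an anaphor. Principle A requires it to be bound within its binding domain — the embedded TP, whose subject is Nadia₄.
Within that domain it is c-commanded by *Nadia₄*, *Hana₅*, none of which share its index.
*Ingrid₁* does not c-command the anaphor at all.
The anaphor is unbound in its domain → Principle A violation.

Principle A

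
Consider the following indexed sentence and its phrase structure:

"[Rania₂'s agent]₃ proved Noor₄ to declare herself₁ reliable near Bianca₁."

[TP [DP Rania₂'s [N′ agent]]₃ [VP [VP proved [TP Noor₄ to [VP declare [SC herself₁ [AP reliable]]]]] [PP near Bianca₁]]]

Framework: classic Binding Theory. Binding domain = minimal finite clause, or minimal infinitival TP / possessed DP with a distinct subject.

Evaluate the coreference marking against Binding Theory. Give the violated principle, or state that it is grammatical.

The two coindexed NPs are *Bianca₁* and *herself₁*.
*herself₁* is an anaphor. Principle A requires it to be bound within its binding domain — the embedded TP, whose subject is Noor₄.
Within that domain it is c-commanded by *Noor₄*, which does not share its index.
*Bianca₁* does not c-command the anaphor at all.
The anaphor is unbound in its domain → Principle A violation.

Principle A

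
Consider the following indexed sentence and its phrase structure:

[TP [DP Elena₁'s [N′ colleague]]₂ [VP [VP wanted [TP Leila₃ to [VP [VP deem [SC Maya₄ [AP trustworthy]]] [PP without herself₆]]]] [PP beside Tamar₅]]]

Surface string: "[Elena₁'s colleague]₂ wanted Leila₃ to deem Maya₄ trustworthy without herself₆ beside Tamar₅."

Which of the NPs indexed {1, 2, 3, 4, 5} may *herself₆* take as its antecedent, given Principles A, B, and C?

*herself* is an anaphor, so Principle A applies: it must be bound in its binding domain.
Binding domain of *herself₆*: the embedded TP, whose subject is Leila₃.
*Elena₁* does not c-command the anaphor → cannot bind it.
*[Elena₁'s colleague]₂* c-commands the anaphor but is outside its binding domain → cannot satisfy Principle A.
*Leila₃* c-commands the anaphor within its binding domain → licit binder.
*Maya₄* does not c-command the anaphor → cannot bind it.
*Tamar₅* does not c-command the anaphor → cannot bind it.

{3}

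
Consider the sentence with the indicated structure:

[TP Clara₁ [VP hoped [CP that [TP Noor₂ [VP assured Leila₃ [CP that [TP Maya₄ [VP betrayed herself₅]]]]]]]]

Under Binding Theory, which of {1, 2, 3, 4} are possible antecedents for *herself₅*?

*herself* is an anaphor, so Principle A applies: it must be bound in its binding domain.
Binding domain of *herself₅*: the embedded TP, whose subject is Maya₄.
*Clara₁* c-commands the anaphor but is outside its binding domain → cannot satisfy Principle A.
*Noor₂* c-commands the anaphor but is outside its binding domain → cannot satisfy Principle A.
*Leila₃* c-commands the anaphor but is outside its binding domain → cannot satisfy Principle A.
*Maya₄* c-commands the anaphor within its binding domain → licit binder.

{4}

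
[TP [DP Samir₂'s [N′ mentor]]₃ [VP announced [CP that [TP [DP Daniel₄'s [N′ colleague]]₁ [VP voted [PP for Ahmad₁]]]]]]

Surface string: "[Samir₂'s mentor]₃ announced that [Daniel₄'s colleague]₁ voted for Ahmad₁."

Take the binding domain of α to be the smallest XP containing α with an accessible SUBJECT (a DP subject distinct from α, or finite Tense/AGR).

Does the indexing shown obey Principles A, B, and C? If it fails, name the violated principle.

The two coindexed NPs are *[Daniel₄'s colleague]₁* and *Ahmad₁*.
*Ahmad₁* is an R-expression. Principle C requires it to be free everywhere.
*[Daniel₄'s colleague]₁* c-commands it and carries the same index.
The R-expression is bound → Principle C violation.

Principle C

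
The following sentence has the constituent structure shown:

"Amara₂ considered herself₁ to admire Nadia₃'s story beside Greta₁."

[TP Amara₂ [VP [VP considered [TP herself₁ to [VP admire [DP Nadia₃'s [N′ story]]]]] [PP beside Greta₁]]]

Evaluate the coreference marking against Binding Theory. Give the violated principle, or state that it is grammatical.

Principle A

The two coindexed NPs are *Greta₁* and *herself₁*.
*herself₁* is an anaphor. Principle A requires it to be bound within its binding domain — the matrix TP, whose subject is Amara₂.
Within that domain it is c-commanded by *Amara₂*, which does not share its index.
*Greta₁* does not c-command the anaphor at all.
The anaphor is unbound in its domain → Principle A violation.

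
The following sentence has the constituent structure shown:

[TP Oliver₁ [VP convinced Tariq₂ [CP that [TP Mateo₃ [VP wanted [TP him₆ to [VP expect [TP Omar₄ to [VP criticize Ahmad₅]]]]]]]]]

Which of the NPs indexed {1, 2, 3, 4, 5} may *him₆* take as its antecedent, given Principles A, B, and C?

*him* is a pronoun, so Principle B applies: it must be free in its binding domain.
Binding domain of *him₆*: the embedded TP, whose subject is Mateo₃.
*Oliver₁* c-commands the pronoun but from outside its binding domain, and is not c-commanded by it → coindexation permitted.
*Tariq₂* c-commands the pronoun but from outside its binding domain, and is not c-commanded by it → coindexation permitted.
*Mateo₃* c-commands the pronoun within its binding domain → coindexation would violate Principle B.
*Omar₄*: the pronoun c-commands this R-expression → coindexation would violate Principle C on *Omar₄*.
*Ahmad₅*: the pronoun c-commands this R-expression → coindexation would violate Principle C on *Ahmad₅*.

{1, 2}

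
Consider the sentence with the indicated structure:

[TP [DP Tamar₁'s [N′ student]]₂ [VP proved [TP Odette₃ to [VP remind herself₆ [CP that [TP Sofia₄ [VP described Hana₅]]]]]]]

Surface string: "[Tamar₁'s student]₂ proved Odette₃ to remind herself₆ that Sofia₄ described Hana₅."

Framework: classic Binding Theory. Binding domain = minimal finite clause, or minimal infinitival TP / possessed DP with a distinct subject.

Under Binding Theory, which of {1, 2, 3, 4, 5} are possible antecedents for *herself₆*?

{3}

*herself* is an anaphor, so Principle A applies: it must be bound in its binding domain.
Binding domain of *herself₆*: the embedded TP, whose subject is Odette₃.
*Tamar₁* does not c-command the anaphor → cannot bind it.
*[Tamar₁'s student]₂* c-commands the anaphor but is outside its binding domain → cannot satisfy Principle A.
*Odette₃* c-commands the anaphor within its binding domain → licit binder.
*Sofia₄* does not c-command the anaphor → cannot bind it.
*Hana₅* does not c-command the anaphor → cannot bind it.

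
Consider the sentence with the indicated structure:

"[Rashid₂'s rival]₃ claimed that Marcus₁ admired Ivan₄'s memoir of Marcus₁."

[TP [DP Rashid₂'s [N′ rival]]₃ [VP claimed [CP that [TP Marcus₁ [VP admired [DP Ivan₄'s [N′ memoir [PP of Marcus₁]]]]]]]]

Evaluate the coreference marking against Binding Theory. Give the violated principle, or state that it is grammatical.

The two coindexed NPs are *Marcus₁* (the higher occurrence) and *Marcus₁* (the lower occurrence).
*Marcus₁* (the lower occurrence) is an R-expression. Principle C requires it to be free everywhere.
*Marcus₁* (the higher occurrence) c-commands it and carries the same index.
The R-expression is bound → Principle C violation.

Principle C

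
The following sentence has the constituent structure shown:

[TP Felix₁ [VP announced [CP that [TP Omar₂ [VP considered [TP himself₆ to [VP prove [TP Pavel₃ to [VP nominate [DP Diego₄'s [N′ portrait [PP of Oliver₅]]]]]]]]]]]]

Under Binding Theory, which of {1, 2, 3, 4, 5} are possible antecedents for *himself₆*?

{2}

*himself* is an anaphor, so Principle A applies: it must be bound in its binding domain.
Binding domain of *himself₆*: the embedded TP, whose subject is Omar₂.
*Felix₁* c-commands the anaphor but is outside its binding domain → cannot satisfy Principle A.
*Omar₂* c-commands the anaphor within its binding domain → licit binder.
*Pavel₃* does not c-command the anaphor → cannot bind it.
*Diego₄* does not c-command the anaphor → cannot bind it.
*Oliver₅* does not c-command the anaphor → cannot bind it.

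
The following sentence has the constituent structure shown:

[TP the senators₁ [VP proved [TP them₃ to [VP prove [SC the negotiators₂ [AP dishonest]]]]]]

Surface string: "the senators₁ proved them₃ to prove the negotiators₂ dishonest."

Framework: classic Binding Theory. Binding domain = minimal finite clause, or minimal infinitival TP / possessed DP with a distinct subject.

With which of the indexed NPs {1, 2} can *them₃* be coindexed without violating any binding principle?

none

*them* is a pronoun, so Principle B applies: it must be free in its binding domain.
Binding domain of *them₃*: the matrix TP, whose subject is the senators₁.
*the senators₁* c-commands the pronoun within its binding domain → coindexation would violate Principle B.
*the negotiators₂*: the pronoun c-commands this R-expression → coindexation would violate Principle C on *the negotiators₂*.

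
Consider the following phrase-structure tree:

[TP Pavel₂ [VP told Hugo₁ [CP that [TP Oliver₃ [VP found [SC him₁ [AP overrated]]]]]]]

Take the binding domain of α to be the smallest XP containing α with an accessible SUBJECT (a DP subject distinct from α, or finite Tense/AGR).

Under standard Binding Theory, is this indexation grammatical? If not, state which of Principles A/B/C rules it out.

The two coindexed NPs are *Hugo₁* and *him₁*.
*him₁* is a pronoun; its binding domain is the embedded TP, whose subject is Oliver₃. Within that domain it is c-commanded only by *Oliver₃*, which carries a different index — the pronoun is free locally, so Principle B holds.
*Hugo₁* is an R-expression; *him₁* does not c-command it, and no other NP shares its index, so Principle C is satisfied.
All principles are respected.

grammatical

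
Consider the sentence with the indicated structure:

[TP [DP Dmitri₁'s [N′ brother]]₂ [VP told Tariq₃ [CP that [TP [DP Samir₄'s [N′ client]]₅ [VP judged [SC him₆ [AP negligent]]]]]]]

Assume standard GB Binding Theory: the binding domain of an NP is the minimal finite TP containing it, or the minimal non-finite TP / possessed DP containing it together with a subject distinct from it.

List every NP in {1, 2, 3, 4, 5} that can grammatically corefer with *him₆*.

{1, 2, 3, 4}

*him* is a pronoun, so Principle B applies: it must be free in its binding domain.
Binding domain of *him₆*: the embedded TP, whose subject is [Samir₄'s client]₅.
*Dmitri₁* and the pronoun do not c-command one another → neither Principle B nor Principle C is at stake; coindexation permitted.
*[Dmitri₁'s brother]₂* c-commands the pronoun but from outside its binding domain, and is not c-commanded by it → coindexation permitted.
*Tariq₃* c-commands the pronoun but from outside its binding domain, and is not c-commanded by it → coindexation permitted.
*Samir₄* and the pronoun do not c-command one another → neither Principle B nor Principle C is at stake; coindexation permitted.
*[Samir₄'s client]₅* c-commands the pronoun within its binding domain → coindexation would violate Principle B.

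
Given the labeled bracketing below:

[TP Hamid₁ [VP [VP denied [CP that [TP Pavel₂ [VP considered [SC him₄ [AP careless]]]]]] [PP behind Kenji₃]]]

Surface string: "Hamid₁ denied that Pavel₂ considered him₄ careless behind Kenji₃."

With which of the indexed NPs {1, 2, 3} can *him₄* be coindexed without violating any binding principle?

*him* is a pronoun, so Principle B applies: it must be free in its binding domain.
Binding domain of *him₄*: the embedded TP, whose subject is Pavel₂.
*Hamid₁* c-commands the pronoun but from outside its binding domain, and is not c-commanded by it → coindexation permitted.
*Pavel₂* c-commands the pronoun within its binding domain → coindexation would violate Principle B.
*Kenji₃* and the pronoun do not c-command one another → neither Principle B nor Principle C is at stake; coindexation permitted.

{1, 3}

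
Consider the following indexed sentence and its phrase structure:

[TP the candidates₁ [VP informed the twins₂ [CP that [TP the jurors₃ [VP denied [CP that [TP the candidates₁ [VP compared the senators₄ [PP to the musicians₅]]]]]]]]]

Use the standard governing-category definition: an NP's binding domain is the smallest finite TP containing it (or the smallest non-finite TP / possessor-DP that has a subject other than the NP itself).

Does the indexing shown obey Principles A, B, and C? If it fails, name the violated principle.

The two coindexed NPs are *the candidates₁* (the lower occurrence) and *the candidates₁* (the higher occurrence).
*the candidates₁* (the lower occurrence) is an R-expression. Principle C requires it to be free everywhere.
*the candidates₁* (the higher occurrence) c-commands it and carries the same index.
The R-expression is bound → Principle C violation.

Principle C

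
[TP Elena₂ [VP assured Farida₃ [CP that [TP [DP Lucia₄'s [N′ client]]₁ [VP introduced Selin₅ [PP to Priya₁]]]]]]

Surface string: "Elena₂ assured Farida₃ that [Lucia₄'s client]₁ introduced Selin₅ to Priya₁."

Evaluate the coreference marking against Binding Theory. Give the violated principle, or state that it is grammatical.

Principle C

The two coindexed NPs are *[Lucia₄'s client]₁* and *Priya₁*.
*Priya₁* is an R-expression. Principle C requires it to be free everywhere.
*[Lucia₄'s client]₁* c-commands it and carries the same index.
The R-expression is bound → Principle C violation.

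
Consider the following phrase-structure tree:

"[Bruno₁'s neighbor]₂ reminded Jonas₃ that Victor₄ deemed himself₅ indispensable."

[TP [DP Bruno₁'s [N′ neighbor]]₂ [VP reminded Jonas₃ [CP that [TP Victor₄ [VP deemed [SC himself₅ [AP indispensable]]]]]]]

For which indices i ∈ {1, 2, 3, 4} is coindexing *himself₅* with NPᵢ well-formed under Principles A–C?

{4}

*himself* is an anaphor, so Principle A applies: it must be bound in its binding domain.
Binding domain of *himself₅*: the embedded TP, whose subject is Victor₄.
*Bruno₁* does not c-command the anaphor → cannot bind it.
*[Bruno₁'s neighbor]₂* c-commands the anaphor but is outside its binding domain → cannot satisfy Principle A.
*Jonas₃* c-commands the anaphor but is outside its binding domain → cannot satisfy Principle A.
*Victor₄* c-commands the anaphor within its binding domain → licit binder.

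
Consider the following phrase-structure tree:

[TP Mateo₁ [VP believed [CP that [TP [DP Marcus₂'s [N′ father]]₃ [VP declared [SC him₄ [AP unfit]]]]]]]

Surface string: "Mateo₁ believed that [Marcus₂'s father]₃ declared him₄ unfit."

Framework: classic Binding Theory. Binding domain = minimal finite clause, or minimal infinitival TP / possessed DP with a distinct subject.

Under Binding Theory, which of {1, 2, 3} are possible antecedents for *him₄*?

{1, 2}

*him* is a pronoun, so Principle B applies: it must be free in its binding domain.
Binding domain of *him₄*: the embedded TP, whose subject is [Marcus₂'s father]₃.
*Mateo₁* c-commands the pronoun but from outside its binding domain, and is not c-commanded by it → coindexation permitted.
*Marcus₂* and the pronoun do not c-command one another → neither Principle B nor Principle C is at stake; coindexation permitted.
*[Marcus₂'s father]₃* c-commands the pronoun within its binding domain → coindexation would violate Principle B.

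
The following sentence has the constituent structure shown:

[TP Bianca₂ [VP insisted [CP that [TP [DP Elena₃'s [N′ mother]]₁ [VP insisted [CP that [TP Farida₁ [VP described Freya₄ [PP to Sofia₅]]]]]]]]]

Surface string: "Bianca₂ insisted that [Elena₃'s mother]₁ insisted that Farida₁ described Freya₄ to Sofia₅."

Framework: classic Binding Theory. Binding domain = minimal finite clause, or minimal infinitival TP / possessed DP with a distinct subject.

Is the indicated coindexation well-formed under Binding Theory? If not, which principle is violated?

Principle C

The two coindexed NPs are *[Elena₃'s mother]₁* and *Farida₁*.
*Farida₁* is an R-expression. Principle C requires it to be free everywhere.
*[Elena₃'s mother]₁* c-commands it and carries the same index.
The R-expression is bound → Principle C violation.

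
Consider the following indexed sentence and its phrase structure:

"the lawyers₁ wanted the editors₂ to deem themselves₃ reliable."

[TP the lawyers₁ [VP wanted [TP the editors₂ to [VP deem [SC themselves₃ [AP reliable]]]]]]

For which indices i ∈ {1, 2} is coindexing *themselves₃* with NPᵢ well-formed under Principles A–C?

{2}

*themselves* is an anaphor, so Principle A applies: it must be bound in its binding domain.
Binding domain of *themselves₃*: the embedded TP, whose subject is the editors₂.
*the lawyers₁* c-commands the anaphor but is outside its binding domain → cannot satisfy Principle A.
*the editors₂* c-commands the anaphor within its binding domain → licit binder.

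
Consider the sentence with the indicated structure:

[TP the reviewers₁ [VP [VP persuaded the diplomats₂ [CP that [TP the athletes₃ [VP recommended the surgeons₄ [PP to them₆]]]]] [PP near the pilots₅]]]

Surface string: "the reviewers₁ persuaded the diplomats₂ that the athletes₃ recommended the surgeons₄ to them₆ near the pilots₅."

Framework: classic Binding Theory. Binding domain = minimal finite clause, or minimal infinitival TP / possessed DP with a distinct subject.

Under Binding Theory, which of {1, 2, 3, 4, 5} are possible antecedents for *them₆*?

{1, 2, 5}

*them* is a pronoun, so Principle B applies: it must be free in its binding domain.
Binding domain of *them₆*: the embedded TP, whose subject is the athletes₃.
*the reviewers₁* c-commands the pronoun but from outside its binding domain, and is not c-commanded by it → coindexation permitted.
*the diplomats₂* c-commands the pronoun but from outside its binding domain, and is not c-commanded by it → coindexation permitted.
*the athletes₃* c-commands the pronoun within its binding domain → coindexation would violate Principle B.
*the surgeons₄* c-commands the pronoun within its binding domain → coindexation would violate Principle B.
*the pilots₅* and the pronoun do not c-command one another → neither Principle B nor Principle C is at stake; coindexation permitted.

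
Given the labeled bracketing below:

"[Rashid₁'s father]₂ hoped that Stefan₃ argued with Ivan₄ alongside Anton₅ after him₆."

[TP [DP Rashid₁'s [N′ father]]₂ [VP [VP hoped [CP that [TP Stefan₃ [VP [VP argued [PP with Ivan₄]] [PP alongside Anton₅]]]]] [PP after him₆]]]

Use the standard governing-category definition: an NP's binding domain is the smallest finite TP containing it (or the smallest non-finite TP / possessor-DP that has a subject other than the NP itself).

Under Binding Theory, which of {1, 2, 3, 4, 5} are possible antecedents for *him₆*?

*him* is a pronoun, so Principle B applies: it must be free in its binding domain.
Binding domain of *him₆*: the matrix TP, whose subject is [Rashid₁'s father]₂.
*Rashid₁* and the pronoun do not c-command one another → neither Principle B nor Principle C is at stake; coindexation permitted.
*[Rashid₁'s father]₂* c-commands the pronoun within its binding domain → coindexation would violate Principle B.
*Stefan₃* and the pronoun do not c-command one another → neither Principle B nor Principle C is at stake; coindexation permitted.
*Ivan₄* and the pronoun do not c-command one another → neither Principle B nor Principle C is at stake; coindexation permitted.
*Anton₅* and the pronoun do not c-command one another → neither Principle B nor Principle C is at stake; coindexation permitted.

{1, 3, 4, 5}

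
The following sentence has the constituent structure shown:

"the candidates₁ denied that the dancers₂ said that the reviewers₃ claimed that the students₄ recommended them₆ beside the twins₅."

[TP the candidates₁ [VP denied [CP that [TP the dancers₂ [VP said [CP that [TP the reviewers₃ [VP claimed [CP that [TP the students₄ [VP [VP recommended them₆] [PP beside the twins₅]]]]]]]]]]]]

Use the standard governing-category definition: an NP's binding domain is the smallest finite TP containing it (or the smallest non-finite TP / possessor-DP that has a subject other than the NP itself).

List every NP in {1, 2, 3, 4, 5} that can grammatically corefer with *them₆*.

*them* is a pronoun, so Principle B applies: it must be free in its binding domain.
Binding domain of *them₆*: the embedded TP, whose subject is the students₄.
*the candidates₁* c-commands the pronoun but from outside its binding domain, and is not c-commanded by it → coindexation permitted.
*the dancers₂* c-commands the pronoun but from outside its binding domain, and is not c-commanded by it → coindexation permitted.
*the reviewers₃* c-commands the pronoun but from outside its binding domain, and is not c-commanded by it → coindexation permitted.
*the students₄* c-commands the pronoun within its binding domain → coindexation would violate Principle B.
*the twins₅* and the pronoun do not c-command one another → neither Principle B nor Principle C is at stake; coindexation permitted.

{1, 2, 3, 5}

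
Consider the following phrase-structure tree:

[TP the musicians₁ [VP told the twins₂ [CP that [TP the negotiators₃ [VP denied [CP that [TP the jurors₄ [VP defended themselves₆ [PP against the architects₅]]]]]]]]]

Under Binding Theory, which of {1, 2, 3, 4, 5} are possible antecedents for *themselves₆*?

*themselves* is an anaphor, so Principle A applies: it must be bound in its binding domain.
Binding domain of *themselves₆*: the embedded TP, whose subject is the jurors₄.
*the musicians₁* c-commands the anaphor but is outside its binding domain → cannot satisfy Principle A.
*the twins₂* c-commands the anaphor but is outside its binding domain → cannot satisfy Principle A.
*the negotiators₃* c-commands the anaphor but is outside its binding domain → cannot satisfy Principle A.
*the jurors₄* c-commands the anaphor within its binding domain → licit binder.
*the architects₅* does not c-command the anaphor → cannot bind it.

{4}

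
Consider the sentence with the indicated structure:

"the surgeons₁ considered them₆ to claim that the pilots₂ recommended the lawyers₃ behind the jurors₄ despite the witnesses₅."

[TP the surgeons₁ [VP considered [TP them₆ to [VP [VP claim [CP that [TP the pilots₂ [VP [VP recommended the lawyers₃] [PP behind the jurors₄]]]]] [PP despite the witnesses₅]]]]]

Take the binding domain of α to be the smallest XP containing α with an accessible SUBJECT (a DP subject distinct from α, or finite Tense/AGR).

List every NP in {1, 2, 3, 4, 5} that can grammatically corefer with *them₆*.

none

*them* is a pronoun, so Principle B applies: it must be free in its binding domain.
Binding domain of *them₆*: the matrix TP, whose subject is the surgeons₁.
*the surgeons₁* c-commands the pronoun within its binding domain → coindexation would violate Principle B.
*the pilots₂*: the pronoun c-commands this R-expression → coindexation would violate Principle C on *the pilots₂*.
*the lawyers₃*: the pronoun c-commands this R-expression → coindexation would violate Principle C on *the lawyers₃*.
*the jurors₄*: the pronoun c-commands this R-expression → coindexation would violate Principle C on *the jurors₄*.
*the witnesses₅*: the pronoun c-commands this R-expression → coindexation would violate Principle C on *the witnesses₅*.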